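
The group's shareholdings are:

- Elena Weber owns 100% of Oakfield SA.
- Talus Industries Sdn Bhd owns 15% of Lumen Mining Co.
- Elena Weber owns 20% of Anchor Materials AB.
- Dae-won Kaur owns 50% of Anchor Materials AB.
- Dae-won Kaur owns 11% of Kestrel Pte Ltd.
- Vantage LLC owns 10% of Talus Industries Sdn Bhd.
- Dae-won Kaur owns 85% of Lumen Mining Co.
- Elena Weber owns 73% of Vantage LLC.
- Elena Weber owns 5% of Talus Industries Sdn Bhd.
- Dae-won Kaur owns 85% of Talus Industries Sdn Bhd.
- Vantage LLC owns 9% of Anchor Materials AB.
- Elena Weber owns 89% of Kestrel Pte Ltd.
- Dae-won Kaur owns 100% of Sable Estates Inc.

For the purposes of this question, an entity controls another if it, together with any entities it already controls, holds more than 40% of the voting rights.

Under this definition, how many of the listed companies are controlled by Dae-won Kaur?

4

Dae-won holds 85% of Talus, so Dae-won controls Talus.
Dae-won holds 50% of Anchor, so Dae-won controls Anchor.
Dae-won and Talus together hold 85% + 15% = 100% of Lumen, so Dae-won controls Lumen.
Dae-won holds 100% of Sable, so Dae-won controls Sable.
No other company's threshold is met.
Dae-won controls 4 companies.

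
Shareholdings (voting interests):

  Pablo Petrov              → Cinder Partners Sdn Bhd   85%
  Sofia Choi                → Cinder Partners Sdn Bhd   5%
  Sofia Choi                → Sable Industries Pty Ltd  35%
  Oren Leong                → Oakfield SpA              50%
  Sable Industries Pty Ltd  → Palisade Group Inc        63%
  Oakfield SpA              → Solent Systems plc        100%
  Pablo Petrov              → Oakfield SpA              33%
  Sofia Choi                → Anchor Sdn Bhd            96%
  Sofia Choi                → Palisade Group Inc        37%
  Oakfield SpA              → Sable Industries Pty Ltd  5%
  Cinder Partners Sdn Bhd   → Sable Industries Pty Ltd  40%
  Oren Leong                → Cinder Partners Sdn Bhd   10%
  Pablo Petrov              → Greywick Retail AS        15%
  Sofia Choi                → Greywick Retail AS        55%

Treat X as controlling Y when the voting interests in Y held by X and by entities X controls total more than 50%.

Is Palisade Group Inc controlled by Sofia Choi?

No

Sofia holds 96% of Anchor, so Sofia controls Anchor.
Sofia holds 55% of Greywick, so Sofia controls Greywick.
In Palisade, Sofia's side holds only 37%, not > 50%.
So Sofia does not control Palisade.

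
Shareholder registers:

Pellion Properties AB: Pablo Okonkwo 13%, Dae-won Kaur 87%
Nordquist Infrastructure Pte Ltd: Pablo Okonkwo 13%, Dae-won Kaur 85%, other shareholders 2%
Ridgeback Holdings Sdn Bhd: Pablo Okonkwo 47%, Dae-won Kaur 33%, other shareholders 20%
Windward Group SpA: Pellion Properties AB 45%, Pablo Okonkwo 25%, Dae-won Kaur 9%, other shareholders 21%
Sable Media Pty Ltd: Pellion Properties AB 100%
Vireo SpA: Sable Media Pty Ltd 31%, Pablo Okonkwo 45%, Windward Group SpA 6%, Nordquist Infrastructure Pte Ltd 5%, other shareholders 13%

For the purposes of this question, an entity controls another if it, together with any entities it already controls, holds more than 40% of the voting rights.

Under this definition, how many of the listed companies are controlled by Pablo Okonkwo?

2

Pablo holds 47% of Ridgeback, so Pablo controls Ridgeback.
Pablo holds 45% of Vireo, so Pablo controls Vireo.
No other company's threshold is met.
Pablo controls 2 companies.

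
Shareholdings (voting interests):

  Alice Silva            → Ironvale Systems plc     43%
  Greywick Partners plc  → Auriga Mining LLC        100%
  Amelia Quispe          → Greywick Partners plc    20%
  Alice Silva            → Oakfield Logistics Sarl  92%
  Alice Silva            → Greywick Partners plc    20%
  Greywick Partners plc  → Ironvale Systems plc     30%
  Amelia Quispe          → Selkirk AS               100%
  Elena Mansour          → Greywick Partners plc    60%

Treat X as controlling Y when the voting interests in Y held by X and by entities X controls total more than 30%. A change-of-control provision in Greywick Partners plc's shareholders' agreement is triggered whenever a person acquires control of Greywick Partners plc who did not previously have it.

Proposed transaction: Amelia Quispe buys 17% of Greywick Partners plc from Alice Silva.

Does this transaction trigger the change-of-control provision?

Yes

The purchase adds only to Amelia's holdings (Alice's stake shrinks), so Amelia is the only person who could newly come to control Greywick.
Amelia holds 100% of Selkirk, so Amelia controls Selkirk.
In Greywick, Amelia's side holds only 20%, not > 30%.
So before the transaction, Amelia does not control Greywick.
After the purchase, Amelia's direct stake in Greywick rises to 20% + 17% = 37%, and Alice's stake falls to 3%.
Amelia holds 37% of Greywick, so Amelia controls Greywick.
Amelia did not control Greywick before and does after, so the clause is triggered.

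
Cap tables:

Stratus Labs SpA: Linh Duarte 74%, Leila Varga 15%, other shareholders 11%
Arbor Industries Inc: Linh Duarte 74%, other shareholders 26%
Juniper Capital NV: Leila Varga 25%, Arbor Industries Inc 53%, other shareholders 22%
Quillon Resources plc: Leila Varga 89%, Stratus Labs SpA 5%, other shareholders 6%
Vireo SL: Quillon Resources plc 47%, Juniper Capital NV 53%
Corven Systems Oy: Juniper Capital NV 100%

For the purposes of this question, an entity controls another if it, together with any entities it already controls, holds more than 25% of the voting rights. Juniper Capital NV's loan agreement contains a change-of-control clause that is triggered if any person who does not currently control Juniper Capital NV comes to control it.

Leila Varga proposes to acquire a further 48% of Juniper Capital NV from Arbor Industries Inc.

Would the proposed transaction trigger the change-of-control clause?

Yes

The purchase adds only to Leila's holdings (Arbor's stake shrinks), so Leila is the only person who could newly come to control Juniper.
Leila holds 89% of Quillon, so Leila controls Quillon.
Quillon holds 47% of Vireo, so Leila controls Vireo.
In Juniper, Leila's side holds only 25%, not > 25%.
So before the transaction, Leila does not control Juniper.
After the purchase, Leila's direct stake in Juniper rises to 25% + 48% = 73%, and Arbor's stake falls to 5%.
Leila holds 73% of Juniper, so Leila controls Juniper.
Leila did not control Juniper before and does after, so the clause is triggered.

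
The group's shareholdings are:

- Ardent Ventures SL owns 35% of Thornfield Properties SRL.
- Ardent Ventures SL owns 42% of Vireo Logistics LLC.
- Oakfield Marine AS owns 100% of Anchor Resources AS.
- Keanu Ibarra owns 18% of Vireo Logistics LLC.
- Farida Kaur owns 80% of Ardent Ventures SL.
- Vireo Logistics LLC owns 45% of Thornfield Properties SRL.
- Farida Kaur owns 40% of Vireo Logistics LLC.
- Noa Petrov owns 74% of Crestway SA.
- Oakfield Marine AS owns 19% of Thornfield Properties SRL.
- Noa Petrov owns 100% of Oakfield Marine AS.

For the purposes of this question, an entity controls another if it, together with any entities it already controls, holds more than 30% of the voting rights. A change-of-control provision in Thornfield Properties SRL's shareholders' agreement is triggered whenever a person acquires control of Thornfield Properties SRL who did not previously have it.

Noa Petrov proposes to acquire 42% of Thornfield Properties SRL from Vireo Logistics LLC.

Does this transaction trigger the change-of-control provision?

The purchase adds only to Noa's holdings (Vireo's stake shrinks), so Noa is the only person who could newly come to control Thornfield.
Noa holds 74% of Crestway, so Noa controls Crestway.
Noa holds 100% of Oakfield, so Noa controls Oakfield.
Oakfield holds 100% of Anchor, so Noa controls Anchor.
In Thornfield, Noa's side holds only 19%, not > 30%.
So before the transaction, Noa does not control Thornfield.
After the purchase, Noa holds 42% of Thornfield directly, and Vireo's stake falls to 3%.
Oakfield and Noa together hold 19% + 42% = 61% of Thornfield, so Noa controls Thornfield.
Noa did not control Thornfield before and does after, so the clause is triggered.

Yes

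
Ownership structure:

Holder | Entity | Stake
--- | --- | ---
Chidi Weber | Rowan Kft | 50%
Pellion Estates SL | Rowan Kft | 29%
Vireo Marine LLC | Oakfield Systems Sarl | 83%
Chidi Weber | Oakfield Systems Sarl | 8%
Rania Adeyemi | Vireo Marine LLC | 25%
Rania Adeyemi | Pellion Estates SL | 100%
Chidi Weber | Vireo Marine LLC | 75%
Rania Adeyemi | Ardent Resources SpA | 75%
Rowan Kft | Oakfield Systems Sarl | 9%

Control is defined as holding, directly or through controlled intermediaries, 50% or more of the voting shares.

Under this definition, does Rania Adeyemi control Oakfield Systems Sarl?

No

Rania holds 100% of Pellion, so Rania controls Pellion.
Rania holds 75% of Ardent, so Rania controls Ardent.
Neither Rania nor any entity Rania controls holds any voting interest in Oakfield.
So Rania does not control Oakfield.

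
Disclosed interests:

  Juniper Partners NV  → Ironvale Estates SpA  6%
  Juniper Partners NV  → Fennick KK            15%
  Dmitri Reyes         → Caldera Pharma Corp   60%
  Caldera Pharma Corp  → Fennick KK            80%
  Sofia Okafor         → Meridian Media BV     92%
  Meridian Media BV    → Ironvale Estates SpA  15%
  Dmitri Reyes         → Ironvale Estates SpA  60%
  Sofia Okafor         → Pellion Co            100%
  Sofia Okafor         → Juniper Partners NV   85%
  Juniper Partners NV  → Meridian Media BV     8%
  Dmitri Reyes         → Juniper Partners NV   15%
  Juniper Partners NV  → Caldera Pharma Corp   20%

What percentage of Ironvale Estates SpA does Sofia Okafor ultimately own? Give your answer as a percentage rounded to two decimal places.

19.92%

Sofia reaches Ironvale along 3 paths.
Via Juniper → Meridian: 85% × 8% × 15% = 1.02%.
Via Meridian: 92% × 15% = 13.8%.
Via Juniper: 85% × 6% = 5.1%.
Total: 1.02% + 13.8% + 5.1% = 19.92%.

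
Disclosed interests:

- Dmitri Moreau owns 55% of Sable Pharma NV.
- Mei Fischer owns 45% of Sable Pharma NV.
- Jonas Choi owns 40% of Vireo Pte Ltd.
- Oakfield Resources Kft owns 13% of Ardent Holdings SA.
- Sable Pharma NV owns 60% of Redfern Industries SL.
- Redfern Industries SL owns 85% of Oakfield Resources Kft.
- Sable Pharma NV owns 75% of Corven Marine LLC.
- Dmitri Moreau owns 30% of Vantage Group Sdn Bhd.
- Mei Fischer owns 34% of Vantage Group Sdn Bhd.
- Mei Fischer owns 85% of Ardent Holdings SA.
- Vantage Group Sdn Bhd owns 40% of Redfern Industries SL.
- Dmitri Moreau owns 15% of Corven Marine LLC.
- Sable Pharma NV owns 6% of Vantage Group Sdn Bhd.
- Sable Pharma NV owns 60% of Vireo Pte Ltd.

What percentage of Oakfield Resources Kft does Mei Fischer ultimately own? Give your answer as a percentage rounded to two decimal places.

Mei reaches Oakfield along 3 paths.
Via Sable → Redfern: 45% × 60% × 85% = 22.95%.
Via Sable → Vantage → Redfern: 45% × 6% × 40% × 85% = 0.918%.
Via Vantage → Redfern: 34% × 40% × 85% = 11.56%.
Total: 22.95% + 0.918% + 11.56% = 35.428%.
Rounded: 35.43%.

35.43%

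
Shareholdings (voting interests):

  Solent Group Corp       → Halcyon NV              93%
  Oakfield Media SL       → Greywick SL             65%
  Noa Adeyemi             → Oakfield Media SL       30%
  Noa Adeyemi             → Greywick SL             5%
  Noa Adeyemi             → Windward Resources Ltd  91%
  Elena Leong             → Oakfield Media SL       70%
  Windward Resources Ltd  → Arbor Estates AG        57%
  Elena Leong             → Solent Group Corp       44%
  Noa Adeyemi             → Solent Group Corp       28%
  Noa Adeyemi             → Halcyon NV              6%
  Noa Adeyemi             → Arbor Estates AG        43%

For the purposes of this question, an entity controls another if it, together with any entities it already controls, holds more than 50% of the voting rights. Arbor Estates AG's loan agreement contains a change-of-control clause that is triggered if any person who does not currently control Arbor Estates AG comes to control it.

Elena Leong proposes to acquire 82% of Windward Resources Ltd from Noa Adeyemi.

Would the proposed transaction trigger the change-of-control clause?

The purchase adds only to Elena's holdings (Noa's stake shrinks), so Elena is the only person who could newly come to control Arbor.
Elena holds 70% of Oakfield, so Elena controls Oakfield.
Oakfield holds 65% of Greywick, so Elena controls Greywick.
Neither Elena nor any entity Elena controls holds any voting interest in Arbor.
So before the transaction, Elena does not control Arbor.
After the purchase, Elena holds 82% of Windward directly, and Noa's stake falls to 9%.
Elena holds 82% of Windward, so Elena controls Windward.
Windward holds 57% of Arbor, so Elena controls Arbor.
Elena did not control Arbor before and does after, so the clause is triggered.

Yes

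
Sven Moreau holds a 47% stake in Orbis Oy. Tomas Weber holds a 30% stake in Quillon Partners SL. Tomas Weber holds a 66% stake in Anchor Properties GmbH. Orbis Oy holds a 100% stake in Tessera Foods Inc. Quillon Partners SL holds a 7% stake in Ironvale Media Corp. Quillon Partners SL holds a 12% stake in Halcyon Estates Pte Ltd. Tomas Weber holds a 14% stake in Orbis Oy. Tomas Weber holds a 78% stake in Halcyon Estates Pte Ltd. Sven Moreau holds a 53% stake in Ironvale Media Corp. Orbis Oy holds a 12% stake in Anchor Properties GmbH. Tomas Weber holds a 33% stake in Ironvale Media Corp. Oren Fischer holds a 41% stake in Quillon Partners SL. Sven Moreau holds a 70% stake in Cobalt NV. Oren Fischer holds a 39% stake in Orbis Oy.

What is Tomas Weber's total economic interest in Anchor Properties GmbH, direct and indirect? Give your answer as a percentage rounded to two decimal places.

Tomas reaches Anchor along 2 paths.
Via Orbis: 14% × 12% = 1.68%.
Direct stake: 66% = 66%.
Total: 1.68% + 66% = 67.68%.

67.68%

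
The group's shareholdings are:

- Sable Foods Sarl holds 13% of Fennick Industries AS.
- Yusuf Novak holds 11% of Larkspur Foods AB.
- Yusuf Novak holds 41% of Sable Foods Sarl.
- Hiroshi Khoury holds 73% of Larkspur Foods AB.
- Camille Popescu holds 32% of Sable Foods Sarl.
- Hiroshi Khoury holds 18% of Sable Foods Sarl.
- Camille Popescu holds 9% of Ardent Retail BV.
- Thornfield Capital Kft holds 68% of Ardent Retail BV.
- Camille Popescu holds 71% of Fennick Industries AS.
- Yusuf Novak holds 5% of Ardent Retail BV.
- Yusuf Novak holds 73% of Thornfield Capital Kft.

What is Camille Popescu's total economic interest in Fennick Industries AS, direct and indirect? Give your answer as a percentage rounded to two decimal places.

75.16%

Camille reaches Fennick along 2 paths.
Direct stake: 71% = 71%.
Via Sable: 32% × 13% = 4.16%.
Total: 71% + 4.16% = 75.16%.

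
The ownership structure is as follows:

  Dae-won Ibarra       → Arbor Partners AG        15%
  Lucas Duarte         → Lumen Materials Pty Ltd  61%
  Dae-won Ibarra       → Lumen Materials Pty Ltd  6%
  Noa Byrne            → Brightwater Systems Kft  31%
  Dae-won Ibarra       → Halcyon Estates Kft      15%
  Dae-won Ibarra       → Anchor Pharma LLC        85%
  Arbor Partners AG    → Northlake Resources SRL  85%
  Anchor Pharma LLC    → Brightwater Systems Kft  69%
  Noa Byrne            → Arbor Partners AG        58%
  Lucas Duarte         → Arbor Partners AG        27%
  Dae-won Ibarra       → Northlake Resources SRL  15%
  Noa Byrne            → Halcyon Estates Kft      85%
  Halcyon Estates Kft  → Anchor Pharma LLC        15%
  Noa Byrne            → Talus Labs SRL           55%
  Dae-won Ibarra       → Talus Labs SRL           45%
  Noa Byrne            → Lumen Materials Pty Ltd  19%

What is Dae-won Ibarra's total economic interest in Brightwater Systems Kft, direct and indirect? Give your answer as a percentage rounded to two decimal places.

60.20%

Dae-won reaches Brightwater along 2 paths.
Via Anchor: 85% × 69% = 58.65%.
Via Halcyon → Anchor: 15% × 15% × 69% = 1.5525%.
Total: 58.65% + 1.5525% = 60.2025%.
Rounded: 60.20%.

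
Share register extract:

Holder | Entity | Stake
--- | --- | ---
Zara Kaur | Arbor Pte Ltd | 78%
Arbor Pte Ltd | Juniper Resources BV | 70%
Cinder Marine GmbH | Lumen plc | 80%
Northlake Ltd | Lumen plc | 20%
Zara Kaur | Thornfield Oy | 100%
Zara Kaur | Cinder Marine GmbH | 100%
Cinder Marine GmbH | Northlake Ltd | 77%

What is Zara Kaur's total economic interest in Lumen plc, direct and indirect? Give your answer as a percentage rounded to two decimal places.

Zara reaches Lumen along 2 paths.
Via Cinder: 100% × 80% = 80%.
Via Cinder → Northlake: 100% × 77% × 20% = 15.4%.
Total: 80% + 15.4% = 95.4%.
Rounded: 95.40%.

95.40%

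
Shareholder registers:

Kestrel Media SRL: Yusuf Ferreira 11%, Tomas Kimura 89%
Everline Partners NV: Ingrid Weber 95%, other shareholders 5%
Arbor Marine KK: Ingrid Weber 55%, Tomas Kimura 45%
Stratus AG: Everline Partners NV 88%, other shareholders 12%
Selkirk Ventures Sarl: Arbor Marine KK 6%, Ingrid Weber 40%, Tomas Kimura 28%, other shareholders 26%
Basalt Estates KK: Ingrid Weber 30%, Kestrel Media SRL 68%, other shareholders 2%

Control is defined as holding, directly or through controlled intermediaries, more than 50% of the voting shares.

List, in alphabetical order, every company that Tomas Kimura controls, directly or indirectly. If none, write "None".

Basalt Estates KK, Kestrel Media SRL

Tomas holds 89% of Kestrel, so Tomas controls Kestrel.
Kestrel holds 68% of Basalt, so Tomas controls Basalt.
No other company's threshold is met.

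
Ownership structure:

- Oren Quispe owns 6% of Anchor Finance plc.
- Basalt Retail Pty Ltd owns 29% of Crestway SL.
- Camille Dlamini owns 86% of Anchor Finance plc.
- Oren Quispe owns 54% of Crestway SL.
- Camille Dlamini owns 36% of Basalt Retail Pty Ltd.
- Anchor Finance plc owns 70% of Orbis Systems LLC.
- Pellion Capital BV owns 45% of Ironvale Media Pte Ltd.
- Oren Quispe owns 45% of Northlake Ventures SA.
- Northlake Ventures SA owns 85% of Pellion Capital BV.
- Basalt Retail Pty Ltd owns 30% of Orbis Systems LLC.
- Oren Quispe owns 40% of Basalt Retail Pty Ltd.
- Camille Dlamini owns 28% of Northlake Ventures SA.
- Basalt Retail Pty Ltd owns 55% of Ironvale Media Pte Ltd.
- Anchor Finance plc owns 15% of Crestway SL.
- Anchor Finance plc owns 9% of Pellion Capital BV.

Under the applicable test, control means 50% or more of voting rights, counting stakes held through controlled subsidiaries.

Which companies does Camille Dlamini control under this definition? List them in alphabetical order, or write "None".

Camille holds 86% of Anchor, so Camille controls Anchor.
Anchor holds 70% of Orbis, so Camille controls Orbis.
No other company's threshold is met.

Anchor Finance plc, Orbis Systems LLC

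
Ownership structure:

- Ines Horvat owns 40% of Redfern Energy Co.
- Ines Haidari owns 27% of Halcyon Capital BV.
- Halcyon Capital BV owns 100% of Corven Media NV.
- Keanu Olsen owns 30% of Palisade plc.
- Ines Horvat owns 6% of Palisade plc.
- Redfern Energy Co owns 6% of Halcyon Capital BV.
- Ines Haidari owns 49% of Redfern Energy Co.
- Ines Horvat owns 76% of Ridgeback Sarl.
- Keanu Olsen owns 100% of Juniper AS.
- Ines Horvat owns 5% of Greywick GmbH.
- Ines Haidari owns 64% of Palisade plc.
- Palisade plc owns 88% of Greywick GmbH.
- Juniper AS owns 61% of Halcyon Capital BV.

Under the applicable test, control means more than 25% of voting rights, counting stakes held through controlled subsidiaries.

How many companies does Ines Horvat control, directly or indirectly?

2

Ines Horvat holds 76% of Ridgeback, so Ines Horvat controls Ridgeback.
Ines Horvat holds 40% of Redfern, so Ines Horvat controls Redfern.
No other company's threshold is met.
Ines Horvat controls 2 companies.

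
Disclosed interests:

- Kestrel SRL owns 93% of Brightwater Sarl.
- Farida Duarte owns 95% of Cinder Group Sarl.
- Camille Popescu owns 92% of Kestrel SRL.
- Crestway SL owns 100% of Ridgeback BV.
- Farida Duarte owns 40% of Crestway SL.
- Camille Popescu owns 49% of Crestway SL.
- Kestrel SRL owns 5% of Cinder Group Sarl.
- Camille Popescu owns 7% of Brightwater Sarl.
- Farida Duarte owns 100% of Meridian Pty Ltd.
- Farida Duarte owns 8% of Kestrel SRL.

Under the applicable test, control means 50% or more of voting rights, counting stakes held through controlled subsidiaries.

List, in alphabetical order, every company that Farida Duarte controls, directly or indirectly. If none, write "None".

Cinder Group Sarl, Meridian Pty Ltd

Farida holds 95% of Cinder, so Farida controls Cinder.
Farida holds 100% of Meridian, so Farida controls Meridian.
No other company's threshold is met.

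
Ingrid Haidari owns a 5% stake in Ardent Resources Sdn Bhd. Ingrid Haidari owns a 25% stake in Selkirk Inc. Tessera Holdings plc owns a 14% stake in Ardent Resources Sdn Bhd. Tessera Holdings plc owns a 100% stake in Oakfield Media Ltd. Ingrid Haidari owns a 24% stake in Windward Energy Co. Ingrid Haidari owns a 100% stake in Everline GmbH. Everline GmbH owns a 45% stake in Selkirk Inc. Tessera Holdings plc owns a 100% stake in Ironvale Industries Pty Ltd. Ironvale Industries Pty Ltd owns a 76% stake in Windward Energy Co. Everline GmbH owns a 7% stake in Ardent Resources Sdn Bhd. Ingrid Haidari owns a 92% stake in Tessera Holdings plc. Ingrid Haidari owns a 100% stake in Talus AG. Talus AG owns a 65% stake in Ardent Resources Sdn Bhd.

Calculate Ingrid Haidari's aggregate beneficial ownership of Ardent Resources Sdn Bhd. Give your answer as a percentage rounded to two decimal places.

Ingrid reaches Ardent along 4 paths.
Via Talus: 100% × 65% = 65%.
Via Tessera: 92% × 14% = 12.88%.
Direct stake: 5% = 5%.
Via Everline: 100% × 7% = 7%.
Total: 65% + 12.88% + 5% + 7% = 89.88%.

89.88%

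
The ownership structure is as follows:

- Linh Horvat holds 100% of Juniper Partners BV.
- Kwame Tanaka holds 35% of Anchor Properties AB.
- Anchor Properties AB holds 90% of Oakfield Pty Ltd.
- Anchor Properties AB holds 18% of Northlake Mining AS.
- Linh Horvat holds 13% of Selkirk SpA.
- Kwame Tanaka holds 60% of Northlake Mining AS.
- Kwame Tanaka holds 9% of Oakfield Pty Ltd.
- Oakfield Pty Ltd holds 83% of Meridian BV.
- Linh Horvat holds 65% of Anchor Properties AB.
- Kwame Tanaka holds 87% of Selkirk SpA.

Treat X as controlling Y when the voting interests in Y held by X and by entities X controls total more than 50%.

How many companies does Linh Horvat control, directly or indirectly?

4

Linh holds 65% of Anchor, so Linh controls Anchor.
Anchor holds 90% of Oakfield, so Linh controls Oakfield.
Linh holds 100% of Juniper, so Linh controls Juniper.
Oakfield holds 83% of Meridian, so Linh controls Meridian.
No other company's threshold is met.
Linh controls 4 companies.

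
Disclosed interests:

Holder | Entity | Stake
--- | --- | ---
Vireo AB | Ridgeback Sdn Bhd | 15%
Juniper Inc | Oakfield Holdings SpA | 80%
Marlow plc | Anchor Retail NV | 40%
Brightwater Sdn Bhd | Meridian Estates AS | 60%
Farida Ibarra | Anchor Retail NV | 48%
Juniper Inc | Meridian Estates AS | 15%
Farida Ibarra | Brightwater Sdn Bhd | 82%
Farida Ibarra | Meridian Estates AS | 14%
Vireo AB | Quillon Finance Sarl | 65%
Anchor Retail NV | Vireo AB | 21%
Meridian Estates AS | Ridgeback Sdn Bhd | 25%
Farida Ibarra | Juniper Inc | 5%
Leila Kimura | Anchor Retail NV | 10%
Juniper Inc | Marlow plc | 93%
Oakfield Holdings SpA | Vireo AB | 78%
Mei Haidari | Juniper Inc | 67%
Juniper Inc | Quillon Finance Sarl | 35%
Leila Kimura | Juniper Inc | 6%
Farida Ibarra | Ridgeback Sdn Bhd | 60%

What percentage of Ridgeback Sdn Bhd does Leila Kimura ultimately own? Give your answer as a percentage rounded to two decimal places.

Leila reaches Ridgeback along 4 paths.
Via Juniper → Meridian: 6% × 15% × 25% = 0.225%.
Via Juniper → Oakfield → Vireo: 6% × 80% × 78% × 15% = 0.5616%.
Via Anchor → Vireo: 10% × 21% × 15% = 0.315%.
Via Juniper → Marlow → Anchor → Vireo: 6% × 93% × 40% × 21% × 15% = 0.070308%.
Total: 0.225% + 0.5616% + 0.315% + 0.070308% = 1.171908%.
Rounded: 1.17%.

1.17%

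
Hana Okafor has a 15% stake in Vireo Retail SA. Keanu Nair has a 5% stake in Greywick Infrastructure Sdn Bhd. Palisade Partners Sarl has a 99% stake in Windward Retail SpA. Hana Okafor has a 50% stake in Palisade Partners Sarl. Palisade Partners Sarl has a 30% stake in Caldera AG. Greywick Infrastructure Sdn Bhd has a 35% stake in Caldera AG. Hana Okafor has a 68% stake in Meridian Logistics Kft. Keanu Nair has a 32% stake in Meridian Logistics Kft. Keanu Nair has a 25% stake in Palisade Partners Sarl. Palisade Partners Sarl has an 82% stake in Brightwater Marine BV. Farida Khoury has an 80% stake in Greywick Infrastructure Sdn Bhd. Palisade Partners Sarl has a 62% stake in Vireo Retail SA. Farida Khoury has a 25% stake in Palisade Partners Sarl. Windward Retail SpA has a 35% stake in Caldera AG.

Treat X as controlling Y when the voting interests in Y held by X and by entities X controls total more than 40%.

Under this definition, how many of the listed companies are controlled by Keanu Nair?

Keanu's largest direct stake is 32% in Meridian, which does not meet the threshold.
Keanu controls 0 companies.

0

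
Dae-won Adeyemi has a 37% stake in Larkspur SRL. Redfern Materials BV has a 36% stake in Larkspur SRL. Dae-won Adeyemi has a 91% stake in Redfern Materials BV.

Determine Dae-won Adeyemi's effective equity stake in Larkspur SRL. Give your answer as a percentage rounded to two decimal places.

Dae-won reaches Larkspur along 2 paths.
Direct stake: 37% = 37%.
Via Redfern: 91% × 36% = 32.76%.
Total: 37% + 32.76% = 69.76%.

69.76%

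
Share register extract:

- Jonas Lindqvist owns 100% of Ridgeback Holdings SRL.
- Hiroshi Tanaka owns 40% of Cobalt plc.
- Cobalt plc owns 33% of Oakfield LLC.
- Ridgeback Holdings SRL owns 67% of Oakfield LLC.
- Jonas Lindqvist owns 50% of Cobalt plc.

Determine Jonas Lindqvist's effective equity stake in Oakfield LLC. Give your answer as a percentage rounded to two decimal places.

Jonas reaches Oakfield along 2 paths.
Via Cobalt: 50% × 33% = 16.5%.
Via Ridgeback: 100% × 67% = 67%.
Total: 16.5% + 67% = 83.5%.
Rounded: 83.50%.

83.50%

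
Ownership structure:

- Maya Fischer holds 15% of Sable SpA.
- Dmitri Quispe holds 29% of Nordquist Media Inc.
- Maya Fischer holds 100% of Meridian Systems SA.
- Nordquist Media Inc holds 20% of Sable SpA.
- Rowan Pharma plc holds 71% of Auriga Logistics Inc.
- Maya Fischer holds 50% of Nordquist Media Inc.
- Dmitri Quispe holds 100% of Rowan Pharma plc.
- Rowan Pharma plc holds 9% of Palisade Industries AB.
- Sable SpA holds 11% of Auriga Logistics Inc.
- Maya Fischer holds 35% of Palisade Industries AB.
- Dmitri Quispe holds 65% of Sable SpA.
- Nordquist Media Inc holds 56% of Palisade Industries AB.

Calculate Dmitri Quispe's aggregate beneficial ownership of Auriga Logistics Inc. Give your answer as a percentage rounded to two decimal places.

78.79%

Dmitri reaches Auriga along 3 paths.
Via Nordquist → Sable: 29% × 20% × 11% = 0.638%.
Via Sable: 65% × 11% = 7.15%.
Via Rowan: 100% × 71% = 71%.
Total: 0.638% + 7.15% + 71% = 78.788%.
Rounded: 78.79%.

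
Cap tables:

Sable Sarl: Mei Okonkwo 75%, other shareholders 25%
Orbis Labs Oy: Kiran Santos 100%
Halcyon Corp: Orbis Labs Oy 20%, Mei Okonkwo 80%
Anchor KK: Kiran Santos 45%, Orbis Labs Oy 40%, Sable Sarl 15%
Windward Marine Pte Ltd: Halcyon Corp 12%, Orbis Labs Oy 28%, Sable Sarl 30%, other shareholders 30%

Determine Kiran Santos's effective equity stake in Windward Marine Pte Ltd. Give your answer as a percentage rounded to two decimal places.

Kiran reaches Windward along 2 paths.
Via Orbis → Halcyon: 100% × 20% × 12% = 2.4%.
Via Orbis: 100% × 28% = 28%.
Total: 2.4% + 28% = 30.4%.
Rounded: 30.40%.

30.40%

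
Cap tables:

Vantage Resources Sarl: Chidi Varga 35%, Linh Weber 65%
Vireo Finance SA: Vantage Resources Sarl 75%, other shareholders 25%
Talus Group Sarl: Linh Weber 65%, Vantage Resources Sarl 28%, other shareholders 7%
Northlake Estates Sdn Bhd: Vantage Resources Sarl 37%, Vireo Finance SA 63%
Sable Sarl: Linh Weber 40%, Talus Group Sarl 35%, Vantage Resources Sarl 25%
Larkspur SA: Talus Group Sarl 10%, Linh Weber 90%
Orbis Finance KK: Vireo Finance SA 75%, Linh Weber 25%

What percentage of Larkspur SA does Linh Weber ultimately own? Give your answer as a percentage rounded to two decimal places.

98.32%

Linh reaches Larkspur along 3 paths.
Via Talus: 65% × 10% = 6.5%.
Via Vantage → Talus: 65% × 28% × 10% = 1.82%.
Direct stake: 90% = 90%.
Total: 6.5% + 1.82% + 90% = 98.32%.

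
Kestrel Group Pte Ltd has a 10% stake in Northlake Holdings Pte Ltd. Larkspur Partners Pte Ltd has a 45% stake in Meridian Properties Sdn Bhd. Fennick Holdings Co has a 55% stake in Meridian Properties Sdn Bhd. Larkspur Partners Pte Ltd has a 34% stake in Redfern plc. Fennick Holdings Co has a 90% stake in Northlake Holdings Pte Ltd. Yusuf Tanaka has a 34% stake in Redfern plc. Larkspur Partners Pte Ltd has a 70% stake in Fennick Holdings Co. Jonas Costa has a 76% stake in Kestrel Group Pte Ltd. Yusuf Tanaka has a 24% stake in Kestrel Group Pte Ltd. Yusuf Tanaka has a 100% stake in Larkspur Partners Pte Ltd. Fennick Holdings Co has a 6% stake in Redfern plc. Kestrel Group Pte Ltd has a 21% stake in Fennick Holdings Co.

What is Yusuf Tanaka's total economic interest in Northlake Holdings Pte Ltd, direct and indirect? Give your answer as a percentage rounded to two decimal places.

69.94%

Yusuf reaches Northlake along 3 paths.
Via Kestrel: 24% × 10% = 2.4%.
Via Larkspur → Fennick: 100% × 70% × 90% = 63%.
Via Kestrel → Fennick: 24% × 21% × 90% = 4.536%.
Total: 2.4% + 63% + 4.536% = 69.936%.
Rounded: 69.94%.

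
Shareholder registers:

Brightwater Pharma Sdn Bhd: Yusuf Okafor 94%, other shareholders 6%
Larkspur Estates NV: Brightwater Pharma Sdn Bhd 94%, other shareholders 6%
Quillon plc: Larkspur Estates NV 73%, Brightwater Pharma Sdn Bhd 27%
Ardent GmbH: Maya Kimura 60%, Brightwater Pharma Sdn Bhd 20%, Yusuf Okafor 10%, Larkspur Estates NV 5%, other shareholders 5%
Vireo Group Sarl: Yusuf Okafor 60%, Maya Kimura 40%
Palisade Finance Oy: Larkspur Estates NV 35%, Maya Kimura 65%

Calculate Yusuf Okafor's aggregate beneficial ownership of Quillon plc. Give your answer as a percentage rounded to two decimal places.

89.88%

Yusuf reaches Quillon along 2 paths.
Via Brightwater → Larkspur: 94% × 94% × 73% = 64.5028%.
Via Brightwater: 94% × 27% = 25.38%.
Total: 64.5028% + 25.38% = 89.8828%.
Rounded: 89.88%.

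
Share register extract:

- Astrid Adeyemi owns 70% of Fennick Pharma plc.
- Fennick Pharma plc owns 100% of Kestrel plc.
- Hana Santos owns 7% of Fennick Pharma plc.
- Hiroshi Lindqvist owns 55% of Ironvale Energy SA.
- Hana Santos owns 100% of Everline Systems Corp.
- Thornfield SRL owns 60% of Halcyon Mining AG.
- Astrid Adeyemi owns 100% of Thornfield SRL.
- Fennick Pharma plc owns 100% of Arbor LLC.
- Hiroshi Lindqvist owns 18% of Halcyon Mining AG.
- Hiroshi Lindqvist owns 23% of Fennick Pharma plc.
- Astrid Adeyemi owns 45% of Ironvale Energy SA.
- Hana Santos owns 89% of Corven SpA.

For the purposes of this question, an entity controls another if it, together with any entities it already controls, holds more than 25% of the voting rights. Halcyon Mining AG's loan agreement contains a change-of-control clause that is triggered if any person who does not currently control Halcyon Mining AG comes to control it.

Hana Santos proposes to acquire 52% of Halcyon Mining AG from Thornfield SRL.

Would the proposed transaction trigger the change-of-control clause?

The purchase adds only to Hana's holdings (Thornfield's stake shrinks), so Hana is the only person who could newly come to control Halcyon.
Hana holds 89% of Corven, so Hana controls Corven.
Hana holds 100% of Everline, so Hana controls Everline.
Neither Hana nor any entity Hana controls holds any voting interest in Halcyon.
So before the transaction, Hana does not control Halcyon.
After the purchase, Hana holds 52% of Halcyon directly, and Thornfield's stake falls to 8%.
Hana holds 52% of Halcyon, so Hana controls Halcyon.
Hana did not control Halcyon before and does after, so the clause is triggered.

Yes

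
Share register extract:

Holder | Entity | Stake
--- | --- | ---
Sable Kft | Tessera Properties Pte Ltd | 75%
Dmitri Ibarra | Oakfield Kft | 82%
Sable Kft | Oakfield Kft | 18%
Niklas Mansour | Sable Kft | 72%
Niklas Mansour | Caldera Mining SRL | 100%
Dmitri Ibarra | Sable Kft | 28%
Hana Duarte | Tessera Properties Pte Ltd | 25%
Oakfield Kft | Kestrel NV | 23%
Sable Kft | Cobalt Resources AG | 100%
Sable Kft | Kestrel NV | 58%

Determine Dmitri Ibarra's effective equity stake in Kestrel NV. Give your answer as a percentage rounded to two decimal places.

36.26%

Dmitri reaches Kestrel along 3 paths.
Via Oakfield: 82% × 23% = 18.86%.
Via Sable → Oakfield: 28% × 18% × 23% = 1.1592%.
Via Sable: 28% × 58% = 16.24%.
Total: 18.86% + 1.1592% + 16.24% = 36.2592%.
Rounded: 36.26%.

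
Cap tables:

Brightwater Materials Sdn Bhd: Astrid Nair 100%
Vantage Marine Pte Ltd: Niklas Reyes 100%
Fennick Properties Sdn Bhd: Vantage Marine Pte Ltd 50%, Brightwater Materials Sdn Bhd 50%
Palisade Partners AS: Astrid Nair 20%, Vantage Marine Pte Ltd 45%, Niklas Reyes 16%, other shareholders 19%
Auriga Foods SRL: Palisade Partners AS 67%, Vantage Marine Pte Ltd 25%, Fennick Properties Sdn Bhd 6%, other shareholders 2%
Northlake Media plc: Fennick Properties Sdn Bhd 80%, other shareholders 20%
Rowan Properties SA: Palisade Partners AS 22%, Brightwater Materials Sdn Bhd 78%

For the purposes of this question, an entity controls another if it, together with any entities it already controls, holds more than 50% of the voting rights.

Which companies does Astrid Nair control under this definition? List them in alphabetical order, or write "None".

Brightwater Materials Sdn Bhd, Rowan Properties SA

Astrid holds 100% of Brightwater, so Astrid controls Brightwater.
Brightwater holds 78% of Rowan, so Astrid controls Rowan.
No other company's threshold is met.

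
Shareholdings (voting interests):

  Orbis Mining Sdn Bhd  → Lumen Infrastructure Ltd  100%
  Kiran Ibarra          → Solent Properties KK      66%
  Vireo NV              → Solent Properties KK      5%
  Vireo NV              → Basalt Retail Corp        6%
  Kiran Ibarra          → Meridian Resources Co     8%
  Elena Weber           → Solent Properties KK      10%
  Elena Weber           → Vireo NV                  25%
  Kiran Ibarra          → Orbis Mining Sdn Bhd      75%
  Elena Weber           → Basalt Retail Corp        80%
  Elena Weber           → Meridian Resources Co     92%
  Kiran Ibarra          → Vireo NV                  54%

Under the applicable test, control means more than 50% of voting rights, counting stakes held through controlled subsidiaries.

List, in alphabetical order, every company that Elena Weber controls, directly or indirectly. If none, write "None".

Elena holds 92% of Meridian, so Elena controls Meridian.
Elena holds 80% of Basalt, so Elena controls Basalt.
No other company's threshold is met.

Basalt Retail Corp, Meridian Resources Co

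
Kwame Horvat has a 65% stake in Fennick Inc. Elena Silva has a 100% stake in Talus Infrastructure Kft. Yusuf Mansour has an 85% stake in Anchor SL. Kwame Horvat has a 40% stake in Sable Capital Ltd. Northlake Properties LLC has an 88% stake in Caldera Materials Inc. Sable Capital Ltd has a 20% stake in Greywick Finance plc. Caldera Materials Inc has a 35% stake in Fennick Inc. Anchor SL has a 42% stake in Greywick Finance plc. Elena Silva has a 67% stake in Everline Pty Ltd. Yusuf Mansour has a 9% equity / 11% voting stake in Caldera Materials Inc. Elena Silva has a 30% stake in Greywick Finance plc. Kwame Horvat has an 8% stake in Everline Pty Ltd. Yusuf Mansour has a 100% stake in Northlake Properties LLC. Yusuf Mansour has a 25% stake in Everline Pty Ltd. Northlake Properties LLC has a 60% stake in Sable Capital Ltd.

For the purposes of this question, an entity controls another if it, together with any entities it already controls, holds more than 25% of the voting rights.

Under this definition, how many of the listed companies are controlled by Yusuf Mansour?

6

Yusuf holds 85% of Anchor, so Yusuf controls Anchor.
Yusuf holds 100% of Northlake, so Yusuf controls Northlake.
Northlake and Yusuf together hold 88% + 11% = 99% of Caldera, so Yusuf controls Caldera.
Northlake holds 60% of Sable, so Yusuf controls Sable.
Caldera holds 35% of Fennick, so Yusuf controls Fennick.
Sable and Anchor together hold 20% + 42% = 62% of Greywick, so Yusuf controls Greywick.
No other company's threshold is met.
Yusuf controls 6 companies.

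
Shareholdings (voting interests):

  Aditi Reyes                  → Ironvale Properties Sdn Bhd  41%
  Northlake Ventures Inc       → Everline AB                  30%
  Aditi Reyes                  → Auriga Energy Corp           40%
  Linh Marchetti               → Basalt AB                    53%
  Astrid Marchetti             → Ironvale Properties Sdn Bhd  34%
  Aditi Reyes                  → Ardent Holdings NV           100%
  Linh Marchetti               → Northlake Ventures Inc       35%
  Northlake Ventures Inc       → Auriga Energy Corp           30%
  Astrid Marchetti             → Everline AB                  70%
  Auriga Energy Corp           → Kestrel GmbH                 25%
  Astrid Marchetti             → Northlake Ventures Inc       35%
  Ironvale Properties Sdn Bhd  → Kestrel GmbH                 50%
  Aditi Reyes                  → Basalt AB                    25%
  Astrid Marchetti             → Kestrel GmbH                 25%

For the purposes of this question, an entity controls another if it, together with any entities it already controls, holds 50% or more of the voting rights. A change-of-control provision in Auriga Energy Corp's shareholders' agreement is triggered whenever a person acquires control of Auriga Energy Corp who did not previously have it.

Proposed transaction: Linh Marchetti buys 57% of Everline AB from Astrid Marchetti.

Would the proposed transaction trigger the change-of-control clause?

No

The purchase adds only to Linh's holdings (Astrid's stake shrinks), so Linh is the only person who could newly come to control Auriga.
Linh holds 53% of Basalt, so Linh controls Basalt.
Neither Linh nor any entity Linh controls holds any voting interest in Auriga.
So before the transaction, Linh does not control Auriga.
After the purchase, Linh holds 57% of Everline directly, and Astrid's stake falls to 13%.
Linh holds 57% of Everline, so Linh controls Everline.
After the transaction, neither Linh nor any entity Linh controls holds a voting interest in Auriga, so Linh still does not control it.
No new person acquires control, so the clause is not triggered.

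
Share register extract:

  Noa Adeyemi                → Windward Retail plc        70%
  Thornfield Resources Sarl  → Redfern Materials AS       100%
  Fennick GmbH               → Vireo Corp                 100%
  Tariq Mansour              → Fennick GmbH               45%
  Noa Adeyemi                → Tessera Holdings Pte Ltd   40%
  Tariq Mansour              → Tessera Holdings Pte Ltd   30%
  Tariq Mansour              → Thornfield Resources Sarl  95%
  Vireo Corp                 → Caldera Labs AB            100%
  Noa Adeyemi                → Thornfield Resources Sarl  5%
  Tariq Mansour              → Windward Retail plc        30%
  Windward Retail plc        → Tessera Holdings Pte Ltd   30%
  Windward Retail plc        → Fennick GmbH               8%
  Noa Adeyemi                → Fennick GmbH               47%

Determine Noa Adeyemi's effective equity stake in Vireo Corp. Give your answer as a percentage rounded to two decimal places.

52.60%

Noa reaches Vireo along 2 paths.
Via Windward → Fennick: 70% × 8% × 100% = 5.6%.
Via Fennick: 47% × 100% = 47%.
Total: 5.6% + 47% = 52.6%.
Rounded: 52.60%.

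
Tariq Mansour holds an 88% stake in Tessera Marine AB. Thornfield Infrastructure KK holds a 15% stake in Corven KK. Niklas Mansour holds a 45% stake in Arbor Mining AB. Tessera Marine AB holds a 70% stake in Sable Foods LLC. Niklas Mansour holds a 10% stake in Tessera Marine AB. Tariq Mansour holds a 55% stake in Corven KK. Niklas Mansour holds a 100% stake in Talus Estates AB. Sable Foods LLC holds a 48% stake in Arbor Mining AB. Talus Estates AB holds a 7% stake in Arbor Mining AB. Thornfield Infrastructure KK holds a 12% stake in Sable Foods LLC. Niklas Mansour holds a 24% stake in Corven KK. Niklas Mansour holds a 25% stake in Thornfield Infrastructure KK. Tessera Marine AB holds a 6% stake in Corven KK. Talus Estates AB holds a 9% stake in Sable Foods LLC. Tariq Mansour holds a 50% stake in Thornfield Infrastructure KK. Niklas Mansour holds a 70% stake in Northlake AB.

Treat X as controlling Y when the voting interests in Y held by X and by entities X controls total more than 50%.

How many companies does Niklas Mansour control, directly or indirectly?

3

Niklas holds 100% of Talus, so Niklas controls Talus.
Niklas holds 70% of Northlake, so Niklas controls Northlake.
Niklas and Talus together hold 45% + 7% = 52% of Arbor, so Niklas controls Arbor.
No other company's threshold is met.
Niklas controls 3 companies.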